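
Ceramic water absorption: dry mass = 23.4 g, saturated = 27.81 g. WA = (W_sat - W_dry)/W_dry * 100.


WA = (27.81 - 23.4) / 23.4 * 100 = 18.85%

18.85


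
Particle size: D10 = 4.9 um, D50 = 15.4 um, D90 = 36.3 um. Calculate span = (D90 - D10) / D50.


Span = (36.3 - 4.9) / 15.4 = 31.4 / 15.4 = 2.039

2.039


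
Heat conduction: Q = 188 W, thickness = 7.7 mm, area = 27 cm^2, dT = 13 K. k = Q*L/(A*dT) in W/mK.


k = 188*7.7/1000/(27/10000*13) = 41.24 W/mK

41.24


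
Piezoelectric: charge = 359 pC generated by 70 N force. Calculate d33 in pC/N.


d33 = 359 / 70 = 5.1 pC/N

5.1


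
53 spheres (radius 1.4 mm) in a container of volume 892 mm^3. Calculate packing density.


V_sphere = 4/3*pi*1.4^3 = 11.494 mm^3
Total V = 53*11.494 = 609.182 mm^3
PD = 609.182 / 892 = 0.683

0.683


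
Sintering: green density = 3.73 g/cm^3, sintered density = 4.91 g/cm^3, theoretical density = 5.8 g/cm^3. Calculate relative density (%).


Relative = 4.91 / 5.8 * 100 = 84.7%

84.7


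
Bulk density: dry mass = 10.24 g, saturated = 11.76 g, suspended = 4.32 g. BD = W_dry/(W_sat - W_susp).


BD = 10.24 / (11.76 - 4.32) = 10.24 / 7.44 = 1.376 g/cm^3

1.376


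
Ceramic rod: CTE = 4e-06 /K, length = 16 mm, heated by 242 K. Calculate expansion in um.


dL = 4e-06 * 16 * 242 * 1000 = 15.488 um

15.488


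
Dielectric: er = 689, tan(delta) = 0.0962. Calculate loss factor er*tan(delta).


Loss = 689 * 0.0962 = 66.282

66.282


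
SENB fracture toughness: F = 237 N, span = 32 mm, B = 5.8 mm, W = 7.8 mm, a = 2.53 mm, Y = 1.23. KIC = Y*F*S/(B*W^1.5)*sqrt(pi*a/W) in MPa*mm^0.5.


KIC = 1.23*237*32/(5.8*7.8^1.5)*sqrt(pi*2.53/7.8) = 74.53

74.53


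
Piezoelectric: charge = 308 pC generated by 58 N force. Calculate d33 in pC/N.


d33 = 308 / 58 = 5.3 pC/N

5.3


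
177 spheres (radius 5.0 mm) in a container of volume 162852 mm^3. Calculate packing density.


V_sphere = 4/3*pi*5.0^3 = 523.5988 mm^3
Total V = 177*523.5988 = 92676.9876 mm^3
PD = 92676.9876 / 162852 = 0.569

0.569


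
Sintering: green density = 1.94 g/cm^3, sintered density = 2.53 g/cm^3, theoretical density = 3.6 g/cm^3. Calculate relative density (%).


Relative = 2.53 / 3.6 * 100 = 70.3%

70.3


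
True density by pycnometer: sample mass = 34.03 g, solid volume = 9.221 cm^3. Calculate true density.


TD = 34.03 / 9.221 = 3.69 g/cm^3

3.69


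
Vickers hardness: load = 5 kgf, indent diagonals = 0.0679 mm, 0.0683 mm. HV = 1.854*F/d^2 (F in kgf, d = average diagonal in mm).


d_avg = (0.0679+0.0683)/2 = 0.0681 mm
HV = 1.854*5/0.0681^2 = 1999

1999


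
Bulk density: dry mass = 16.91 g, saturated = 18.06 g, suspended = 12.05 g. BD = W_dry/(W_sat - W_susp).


BD = 16.91 / (18.06 - 12.05) = 16.91 / 6.01 = 2.814 g/cm^3

2.814


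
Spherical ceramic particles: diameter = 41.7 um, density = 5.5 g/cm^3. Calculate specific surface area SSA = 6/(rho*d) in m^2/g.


SSA = 6 / (5.5 * 41.7) = 0.026 m^2/g

0.026


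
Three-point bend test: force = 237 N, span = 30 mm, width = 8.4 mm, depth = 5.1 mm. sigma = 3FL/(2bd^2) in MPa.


sigma = 3*237*30/(2*8.4*5.1^2) = 48.8 MPa

48.8


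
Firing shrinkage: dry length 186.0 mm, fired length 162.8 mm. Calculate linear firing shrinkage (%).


FS = (186.0 - 162.8) / 186.0 * 100 = 12.47%

12.47


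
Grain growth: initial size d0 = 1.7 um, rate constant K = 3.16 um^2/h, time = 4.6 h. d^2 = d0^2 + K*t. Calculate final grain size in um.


d^2 = 1.7^2 + 3.16*4.6 = 17.426
d = sqrt(17.426) = 4.17 um

4.17


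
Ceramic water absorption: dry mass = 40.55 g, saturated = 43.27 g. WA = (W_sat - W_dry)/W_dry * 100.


WA = (43.27 - 40.55) / 40.55 * 100 = 6.71%

6.71


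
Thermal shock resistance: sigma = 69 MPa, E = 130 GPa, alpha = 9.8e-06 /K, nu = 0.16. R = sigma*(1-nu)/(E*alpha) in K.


R = 69*(1-0.16)/(130*1000*9.8e-06) = 45 K

45


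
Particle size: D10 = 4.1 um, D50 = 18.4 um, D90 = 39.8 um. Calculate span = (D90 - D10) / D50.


Span = (39.8 - 4.1) / 18.4 = 35.7 / 18.4 = 1.94

1.94


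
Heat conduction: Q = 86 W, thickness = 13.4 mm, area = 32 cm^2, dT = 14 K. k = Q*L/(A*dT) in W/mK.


k = 86*13.4/1000/(32/10000*14) = 25.72 W/mK

25.72


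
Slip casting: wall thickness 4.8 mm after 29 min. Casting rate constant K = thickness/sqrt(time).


K = 4.8 / sqrt(29) = 4.8 / 5.3852 = 0.891 mm/min^0.5

0.891


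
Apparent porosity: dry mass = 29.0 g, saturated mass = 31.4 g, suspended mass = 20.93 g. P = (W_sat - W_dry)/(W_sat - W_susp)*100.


P = (31.4 - 29.0) / (31.4 - 20.93) * 100 = 2.4 / 10.47 * 100 = 22.9%

22.9


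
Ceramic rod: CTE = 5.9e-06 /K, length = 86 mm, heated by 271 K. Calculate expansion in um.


dL = 5.9e-06 * 86 * 271 * 1000 = 137.505 um

137.505


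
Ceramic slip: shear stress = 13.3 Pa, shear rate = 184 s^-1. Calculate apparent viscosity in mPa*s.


eta = tau/gamma * 1000 = 13.3/184 * 1000 = 72.3 mPa*s

72.3


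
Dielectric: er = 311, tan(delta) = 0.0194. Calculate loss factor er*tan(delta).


Loss = 311 * 0.0194 = 6.033

6.033


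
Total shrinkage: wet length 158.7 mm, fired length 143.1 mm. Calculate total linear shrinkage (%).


TS = (158.7 - 143.1) / 158.7 * 100 = 9.83%

9.83


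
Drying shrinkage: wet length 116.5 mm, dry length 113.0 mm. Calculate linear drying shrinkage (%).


DS = (116.5 - 113.0) / 116.5 * 100 = 3.0%

3.0


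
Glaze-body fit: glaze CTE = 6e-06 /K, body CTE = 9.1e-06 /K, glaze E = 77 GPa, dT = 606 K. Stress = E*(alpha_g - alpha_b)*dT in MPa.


Stress = 77*1000*(6e-06 - 9.1e-06)*606 = -144.7 MPa

-144.7


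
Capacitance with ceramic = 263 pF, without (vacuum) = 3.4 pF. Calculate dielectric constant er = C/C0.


er = 263 / 3.4 = 77.35

77.35


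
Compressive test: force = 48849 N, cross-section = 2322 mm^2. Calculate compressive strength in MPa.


CS = 48849 / 2322 = 21.0 MPa

21.0


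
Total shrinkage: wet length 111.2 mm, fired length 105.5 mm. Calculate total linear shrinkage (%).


TS = (111.2 - 105.5) / 111.2 * 100 = 5.13%

5.13


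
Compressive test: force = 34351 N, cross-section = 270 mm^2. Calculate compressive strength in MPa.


CS = 34351 / 270 = 127.2 MPa

127.2


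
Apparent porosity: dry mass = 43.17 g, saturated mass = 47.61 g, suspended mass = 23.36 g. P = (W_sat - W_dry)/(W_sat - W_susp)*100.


P = (47.61 - 43.17) / (47.61 - 23.36) * 100 = 4.44 / 24.25 * 100 = 18.3%

18.3


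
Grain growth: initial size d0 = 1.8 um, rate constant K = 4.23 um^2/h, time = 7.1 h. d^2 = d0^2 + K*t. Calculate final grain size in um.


d^2 = 1.8^2 + 4.23*7.1 = 33.273
d = sqrt(33.273) = 5.77 um

5.77


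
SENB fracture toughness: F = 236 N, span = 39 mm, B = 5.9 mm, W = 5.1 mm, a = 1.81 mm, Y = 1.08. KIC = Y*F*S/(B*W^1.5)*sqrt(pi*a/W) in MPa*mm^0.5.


KIC = 1.08*236*39/(5.9*5.1^1.5)*sqrt(pi*1.81/5.1) = 154.46

154.46


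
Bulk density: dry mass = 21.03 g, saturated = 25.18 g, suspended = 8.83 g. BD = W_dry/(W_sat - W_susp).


BD = 21.03 / (25.18 - 8.83) = 21.03 / 16.35 = 1.286 g/cm^3

1.286


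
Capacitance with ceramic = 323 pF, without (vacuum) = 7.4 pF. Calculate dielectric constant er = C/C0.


er = 323 / 7.4 = 43.65

43.65


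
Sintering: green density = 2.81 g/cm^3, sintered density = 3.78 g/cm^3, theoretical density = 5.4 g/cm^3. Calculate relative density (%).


Relative = 3.78 / 5.4 * 100 = 70.0%

70.0


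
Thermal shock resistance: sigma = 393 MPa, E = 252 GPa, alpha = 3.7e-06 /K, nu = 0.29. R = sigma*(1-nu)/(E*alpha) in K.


R = 393*(1-0.29)/(252*1000*3.7e-06) = 299 K

299


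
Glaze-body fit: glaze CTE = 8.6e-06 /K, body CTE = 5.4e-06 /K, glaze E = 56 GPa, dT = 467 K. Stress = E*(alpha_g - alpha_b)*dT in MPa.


Stress = 56*1000*(8.6e-06 - 5.4e-06)*467 = 83.7 MPa

83.7


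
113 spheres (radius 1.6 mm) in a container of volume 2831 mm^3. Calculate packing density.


V_sphere = 4/3*pi*1.6^3 = 17.1573 mm^3
Total V = 113*17.1573 = 1938.7749 mm^3
PD = 1938.7749 / 2831 = 0.685

0.685


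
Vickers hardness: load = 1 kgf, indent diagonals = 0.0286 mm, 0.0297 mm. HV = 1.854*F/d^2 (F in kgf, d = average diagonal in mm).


d_avg = (0.0286+0.0297)/2 = 0.02915 mm
HV = 1.854*1/0.02915^2 = 2182

2182


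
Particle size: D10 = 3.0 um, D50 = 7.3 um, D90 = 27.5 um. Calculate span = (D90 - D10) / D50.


Span = (27.5 - 3.0) / 7.3 = 24.5 / 7.3 = 3.356

3.356


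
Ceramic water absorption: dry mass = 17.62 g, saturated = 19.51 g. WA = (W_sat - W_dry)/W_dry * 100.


WA = (19.51 - 17.62) / 17.62 * 100 = 10.73%

10.73


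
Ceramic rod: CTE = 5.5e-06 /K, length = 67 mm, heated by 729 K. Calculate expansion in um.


dL = 5.5e-06 * 67 * 729 * 1000 = 268.637 um

268.637


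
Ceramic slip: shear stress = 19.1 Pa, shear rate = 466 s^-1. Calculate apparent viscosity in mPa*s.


eta = tau/gamma * 1000 = 19.1/466 * 1000 = 41.0 mPa*s

41.0


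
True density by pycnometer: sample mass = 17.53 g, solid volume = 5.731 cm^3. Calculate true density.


TD = 17.53 / 5.731 = 3.059 g/cm^3

3.059


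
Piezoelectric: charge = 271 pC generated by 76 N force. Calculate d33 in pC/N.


d33 = 271 / 76 = 3.6 pC/N

3.6


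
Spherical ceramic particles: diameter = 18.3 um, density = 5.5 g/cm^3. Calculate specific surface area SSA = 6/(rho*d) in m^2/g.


SSA = 6 / (5.5 * 18.3) = 0.06 m^2/g

0.06


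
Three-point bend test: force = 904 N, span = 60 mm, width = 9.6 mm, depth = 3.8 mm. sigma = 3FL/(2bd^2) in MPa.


sigma = 3*904*60/(2*9.6*3.8^2) = 586.9 MPa

586.9


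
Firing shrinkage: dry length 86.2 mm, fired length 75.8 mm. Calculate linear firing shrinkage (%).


FS = (86.2 - 75.8) / 86.2 * 100 = 12.06%

12.06


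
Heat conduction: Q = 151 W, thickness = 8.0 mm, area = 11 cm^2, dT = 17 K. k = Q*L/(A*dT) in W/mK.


k = 151*8.0/1000/(11/10000*17) = 64.6 W/mK

64.6


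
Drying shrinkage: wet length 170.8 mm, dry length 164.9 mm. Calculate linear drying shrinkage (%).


DS = (170.8 - 164.9) / 170.8 * 100 = 3.45%

3.45


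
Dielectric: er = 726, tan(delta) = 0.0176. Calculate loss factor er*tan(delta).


Loss = 726 * 0.0176 = 12.778

12.778


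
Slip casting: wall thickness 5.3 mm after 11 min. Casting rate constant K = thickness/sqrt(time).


K = 5.3 / sqrt(11) = 5.3 / 3.3166 = 1.598 mm/min^0.5

1.598


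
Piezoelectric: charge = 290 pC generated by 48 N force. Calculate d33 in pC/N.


d33 = 290 / 48 = 6.0 pC/N

6.0


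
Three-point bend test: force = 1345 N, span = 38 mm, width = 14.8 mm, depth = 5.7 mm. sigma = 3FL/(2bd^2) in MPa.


sigma = 3*1345*38/(2*14.8*5.7^2) = 159.4 MPa

159.4


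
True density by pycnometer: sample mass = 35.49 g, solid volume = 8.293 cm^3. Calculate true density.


TD = 35.49 / 8.293 = 4.28 g/cm^3

4.28


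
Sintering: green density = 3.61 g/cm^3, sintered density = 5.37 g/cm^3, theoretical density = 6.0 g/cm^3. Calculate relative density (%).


Relative = 5.37 / 6.0 * 100 = 89.5%

89.5


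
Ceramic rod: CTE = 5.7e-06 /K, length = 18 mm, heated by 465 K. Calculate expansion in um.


dL = 5.7e-06 * 18 * 465 * 1000 = 47.709 um

47.709


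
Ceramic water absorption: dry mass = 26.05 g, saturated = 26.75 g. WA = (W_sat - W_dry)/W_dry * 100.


WA = (26.75 - 26.05) / 26.05 * 100 = 2.69%

2.69


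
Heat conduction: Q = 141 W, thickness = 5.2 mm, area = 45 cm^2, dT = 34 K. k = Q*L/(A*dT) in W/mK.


k = 141*5.2/1000/(45/10000*34) = 4.79 W/mK

4.79


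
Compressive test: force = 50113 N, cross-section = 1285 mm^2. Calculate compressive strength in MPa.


CS = 50113 / 1285 = 39.0 MPa

39.0


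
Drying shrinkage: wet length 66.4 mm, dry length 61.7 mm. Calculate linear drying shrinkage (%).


DS = (66.4 - 61.7) / 66.4 * 100 = 7.08%

7.08


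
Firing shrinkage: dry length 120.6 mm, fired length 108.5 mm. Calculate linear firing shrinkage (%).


FS = (120.6 - 108.5) / 120.6 * 100 = 10.03%

10.03


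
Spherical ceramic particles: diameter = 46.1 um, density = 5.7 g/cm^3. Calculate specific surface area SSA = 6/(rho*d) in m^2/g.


SSA = 6 / (5.7 * 46.1) = 0.023 m^2/g

0.023


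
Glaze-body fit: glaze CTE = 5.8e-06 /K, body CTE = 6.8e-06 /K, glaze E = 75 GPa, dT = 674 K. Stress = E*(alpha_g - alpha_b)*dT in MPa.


Stress = 75*1000*(5.8e-06 - 6.8e-06)*674 = -50.6 MPa

-50.6


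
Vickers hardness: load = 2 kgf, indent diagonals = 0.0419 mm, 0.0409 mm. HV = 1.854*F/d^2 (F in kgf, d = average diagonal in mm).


d_avg = (0.0419+0.0409)/2 = 0.0414 mm
HV = 1.854*2/0.0414^2 = 2163

2163


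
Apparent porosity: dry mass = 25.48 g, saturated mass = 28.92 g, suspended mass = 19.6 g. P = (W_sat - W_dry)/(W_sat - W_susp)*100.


P = (28.92 - 25.48) / (28.92 - 19.6) * 100 = 3.44 / 9.32 * 100 = 36.9%

36.9


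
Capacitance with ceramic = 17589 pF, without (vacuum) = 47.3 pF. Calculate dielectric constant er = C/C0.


er = 17589 / 47.3 = 371.86

371.86


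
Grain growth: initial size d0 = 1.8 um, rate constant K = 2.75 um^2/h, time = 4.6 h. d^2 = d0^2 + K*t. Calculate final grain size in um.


d^2 = 1.8^2 + 2.75*4.6 = 15.89
d = sqrt(15.89) = 3.99 um

3.99


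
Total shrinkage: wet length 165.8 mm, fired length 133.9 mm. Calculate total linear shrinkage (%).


TS = (165.8 - 133.9) / 165.8 * 100 = 19.24%

19.24


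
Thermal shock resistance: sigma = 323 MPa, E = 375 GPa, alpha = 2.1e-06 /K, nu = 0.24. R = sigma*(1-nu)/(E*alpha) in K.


R = 323*(1-0.24)/(375*1000*2.1e-06) = 312 K

312


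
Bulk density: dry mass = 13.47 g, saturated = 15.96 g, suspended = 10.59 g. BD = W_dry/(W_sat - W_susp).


BD = 13.47 / (15.96 - 10.59) = 13.47 / 5.37 = 2.508 g/cm^3

2.508


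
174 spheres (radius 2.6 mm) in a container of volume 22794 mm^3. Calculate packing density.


V_sphere = 4/3*pi*2.6^3 = 73.6222 mm^3
Total V = 174*73.6222 = 12810.2628 mm^3
PD = 12810.2628 / 22794 = 0.562

0.562


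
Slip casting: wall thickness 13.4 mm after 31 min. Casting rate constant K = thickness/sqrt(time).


K = 13.4 / sqrt(31) = 13.4 / 5.5678 = 2.407 mm/min^0.5

2.407


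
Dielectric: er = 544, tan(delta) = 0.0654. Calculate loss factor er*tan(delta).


Loss = 544 * 0.0654 = 35.578

35.578


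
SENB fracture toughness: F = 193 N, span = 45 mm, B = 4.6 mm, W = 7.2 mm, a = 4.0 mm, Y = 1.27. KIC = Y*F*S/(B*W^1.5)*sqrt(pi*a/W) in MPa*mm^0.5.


KIC = 1.27*193*45/(4.6*7.2^1.5)*sqrt(pi*4.0/7.2) = 163.97

163.97


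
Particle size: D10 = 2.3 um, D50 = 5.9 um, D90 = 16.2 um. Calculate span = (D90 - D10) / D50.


Span = (16.2 - 2.3) / 5.9 = 13.9 / 5.9 = 2.356

2.356


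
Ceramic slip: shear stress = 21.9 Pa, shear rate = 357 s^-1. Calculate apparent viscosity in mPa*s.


eta = tau/gamma * 1000 = 21.9/357 * 1000 = 61.3 mPa*s

61.3


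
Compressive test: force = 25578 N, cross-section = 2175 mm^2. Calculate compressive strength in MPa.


CS = 25578 / 2175 = 11.8 MPa

11.8


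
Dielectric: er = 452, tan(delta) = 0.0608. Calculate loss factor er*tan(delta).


Loss = 452 * 0.0608 = 27.482

27.482


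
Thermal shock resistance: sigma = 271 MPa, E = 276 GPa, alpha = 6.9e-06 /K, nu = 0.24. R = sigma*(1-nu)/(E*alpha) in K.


R = 271*(1-0.24)/(276*1000*6.9e-06) = 108 K

108


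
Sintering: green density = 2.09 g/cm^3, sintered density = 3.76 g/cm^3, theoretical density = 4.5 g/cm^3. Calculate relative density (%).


Relative = 3.76 / 4.5 * 100 = 83.6%

83.6


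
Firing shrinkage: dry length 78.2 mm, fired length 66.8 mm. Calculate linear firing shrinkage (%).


FS = (78.2 - 66.8) / 78.2 * 100 = 14.58%

14.58


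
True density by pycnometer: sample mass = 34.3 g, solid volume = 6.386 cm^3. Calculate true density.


TD = 34.3 / 6.386 = 5.371 g/cm^3

5.371


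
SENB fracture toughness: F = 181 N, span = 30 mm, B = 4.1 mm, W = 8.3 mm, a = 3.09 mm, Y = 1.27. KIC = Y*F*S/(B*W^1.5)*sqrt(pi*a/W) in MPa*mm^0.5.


KIC = 1.27*181*30/(4.1*8.3^1.5)*sqrt(pi*3.09/8.3) = 76.07

76.07


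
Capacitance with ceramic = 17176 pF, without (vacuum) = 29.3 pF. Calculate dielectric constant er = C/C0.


er = 17176 / 29.3 = 586.21

586.21


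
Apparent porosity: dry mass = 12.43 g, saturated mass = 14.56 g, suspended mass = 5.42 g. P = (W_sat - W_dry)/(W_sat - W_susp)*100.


P = (14.56 - 12.43) / (14.56 - 5.42) * 100 = 2.13 / 9.14 * 100 = 23.3%

23.3


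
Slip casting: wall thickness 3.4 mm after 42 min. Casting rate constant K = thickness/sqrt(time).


K = 3.4 / sqrt(42) = 3.4 / 6.4807 = 0.525 mm/min^0.5

0.525


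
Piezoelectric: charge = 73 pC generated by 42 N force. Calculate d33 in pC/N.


d33 = 73 / 42 = 1.7 pC/N

1.7


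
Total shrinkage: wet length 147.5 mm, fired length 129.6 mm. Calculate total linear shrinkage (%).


TS = (147.5 - 129.6) / 147.5 * 100 = 12.14%

12.14


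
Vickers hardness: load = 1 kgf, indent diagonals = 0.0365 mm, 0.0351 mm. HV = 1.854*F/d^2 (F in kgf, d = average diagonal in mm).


d_avg = (0.0365+0.0351)/2 = 0.0358 mm
HV = 1.854*1/0.0358^2 = 1447

1447


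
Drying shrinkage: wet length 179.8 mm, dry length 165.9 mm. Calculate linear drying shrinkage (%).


DS = (179.8 - 165.9) / 179.8 * 100 = 7.73%

7.73


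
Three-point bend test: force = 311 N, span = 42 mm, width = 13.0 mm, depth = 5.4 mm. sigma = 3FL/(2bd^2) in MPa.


sigma = 3*311*42/(2*13.0*5.4^2) = 51.7 MPa

51.7


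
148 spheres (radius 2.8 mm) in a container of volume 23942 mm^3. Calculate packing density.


V_sphere = 4/3*pi*2.8^3 = 91.9523 mm^3
Total V = 148*91.9523 = 13608.9404 mm^3
PD = 13608.9404 / 23942 = 0.568

0.568


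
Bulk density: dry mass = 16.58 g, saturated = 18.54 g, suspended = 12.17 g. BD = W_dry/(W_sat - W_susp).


BD = 16.58 / (18.54 - 12.17) = 16.58 / 6.37 = 2.603 g/cm^3

2.603


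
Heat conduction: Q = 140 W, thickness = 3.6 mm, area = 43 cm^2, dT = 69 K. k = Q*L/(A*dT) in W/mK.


k = 140*3.6/1000/(43/10000*69) = 1.7 W/mK

1.7


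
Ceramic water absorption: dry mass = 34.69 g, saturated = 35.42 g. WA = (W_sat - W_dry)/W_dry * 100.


WA = (35.42 - 34.69) / 34.69 * 100 = 2.1%

2.1


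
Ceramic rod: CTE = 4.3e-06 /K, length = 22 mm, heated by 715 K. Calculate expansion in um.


dL = 4.3e-06 * 22 * 715 * 1000 = 67.639 um

67.639


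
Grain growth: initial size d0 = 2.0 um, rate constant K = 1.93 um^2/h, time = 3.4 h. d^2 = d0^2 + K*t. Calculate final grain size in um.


d^2 = 2.0^2 + 1.93*3.4 = 10.562
d = sqrt(10.562) = 3.25 um

3.25


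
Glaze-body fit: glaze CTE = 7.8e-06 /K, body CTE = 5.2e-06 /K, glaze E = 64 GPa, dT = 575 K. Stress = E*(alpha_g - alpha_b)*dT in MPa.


Stress = 64*1000*(7.8e-06 - 5.2e-06)*575 = 95.7 MPa

95.7


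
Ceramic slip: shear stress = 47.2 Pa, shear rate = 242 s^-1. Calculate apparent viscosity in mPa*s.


eta = tau/gamma * 1000 = 47.2/242 * 1000 = 195.0 mPa*s

195.0


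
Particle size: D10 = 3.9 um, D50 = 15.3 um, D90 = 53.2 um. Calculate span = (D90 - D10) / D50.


Span = (53.2 - 3.9) / 15.3 = 49.3 / 15.3 = 3.222

3.222


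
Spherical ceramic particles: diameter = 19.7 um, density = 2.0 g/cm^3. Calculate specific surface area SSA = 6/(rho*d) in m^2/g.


SSA = 6 / (2.0 * 19.7) = 0.152 m^2/g

0.152


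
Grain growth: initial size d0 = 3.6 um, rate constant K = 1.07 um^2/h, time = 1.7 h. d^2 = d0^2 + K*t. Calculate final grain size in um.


d^2 = 3.6^2 + 1.07*1.7 = 14.779
d = sqrt(14.779) = 3.84 um

3.84


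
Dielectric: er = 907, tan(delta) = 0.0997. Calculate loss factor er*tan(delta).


Loss = 907 * 0.0997 = 90.428

90.428


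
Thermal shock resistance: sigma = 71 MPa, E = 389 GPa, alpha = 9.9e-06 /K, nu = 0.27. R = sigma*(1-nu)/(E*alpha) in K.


R = 71*(1-0.27)/(389*1000*9.9e-06) = 13 K

13


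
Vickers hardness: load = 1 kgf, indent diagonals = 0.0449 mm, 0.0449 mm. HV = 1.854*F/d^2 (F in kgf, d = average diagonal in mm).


d_avg = (0.0449+0.0449)/2 = 0.0449 mm
HV = 1.854*1/0.0449^2 = 920

920


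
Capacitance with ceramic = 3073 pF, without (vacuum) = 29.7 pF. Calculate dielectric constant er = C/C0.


er = 3073 / 29.7 = 103.47

103.47


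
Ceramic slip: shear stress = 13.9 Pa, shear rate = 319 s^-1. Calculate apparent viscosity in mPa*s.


eta = tau/gamma * 1000 = 13.9/319 * 1000 = 43.6 mPa*s

43.6


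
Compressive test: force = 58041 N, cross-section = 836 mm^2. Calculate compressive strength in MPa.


CS = 58041 / 836 = 69.4 MPa

69.4


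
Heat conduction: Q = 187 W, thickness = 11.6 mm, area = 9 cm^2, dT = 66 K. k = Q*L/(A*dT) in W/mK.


k = 187*11.6/1000/(9/10000*66) = 36.52 W/mK

36.52


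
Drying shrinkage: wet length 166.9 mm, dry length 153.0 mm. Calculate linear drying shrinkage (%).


DS = (166.9 - 153.0) / 166.9 * 100 = 8.33%

8.33


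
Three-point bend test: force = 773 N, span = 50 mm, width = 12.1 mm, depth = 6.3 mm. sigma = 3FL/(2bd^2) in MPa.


sigma = 3*773*50/(2*12.1*6.3^2) = 120.7 MPa

120.7


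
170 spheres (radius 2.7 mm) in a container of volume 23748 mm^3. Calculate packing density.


V_sphere = 4/3*pi*2.7^3 = 82.448 mm^3
Total V = 170*82.448 = 14016.16 mm^3
PD = 14016.16 / 23748 = 0.59

0.59


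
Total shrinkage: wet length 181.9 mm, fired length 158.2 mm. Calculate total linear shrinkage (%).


TS = (181.9 - 158.2) / 181.9 * 100 = 13.03%

13.03


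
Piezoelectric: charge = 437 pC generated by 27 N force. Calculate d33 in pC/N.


d33 = 437 / 27 = 16.2 pC/N

16.2


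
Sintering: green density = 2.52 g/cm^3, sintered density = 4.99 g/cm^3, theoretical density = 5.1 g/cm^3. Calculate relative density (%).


Relative = 4.99 / 5.1 * 100 = 97.8%

97.8


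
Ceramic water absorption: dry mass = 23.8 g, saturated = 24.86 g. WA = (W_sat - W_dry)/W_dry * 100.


WA = (24.86 - 23.8) / 23.8 * 100 = 4.45%

4.45


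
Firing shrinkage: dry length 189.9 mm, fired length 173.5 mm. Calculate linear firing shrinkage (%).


FS = (189.9 - 173.5) / 189.9 * 100 = 8.64%

8.64


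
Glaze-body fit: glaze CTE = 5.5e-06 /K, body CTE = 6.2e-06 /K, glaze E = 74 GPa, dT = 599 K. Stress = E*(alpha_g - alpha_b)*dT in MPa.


Stress = 74*1000*(5.5e-06 - 6.2e-06)*599 = -31.0 MPa

-31.0


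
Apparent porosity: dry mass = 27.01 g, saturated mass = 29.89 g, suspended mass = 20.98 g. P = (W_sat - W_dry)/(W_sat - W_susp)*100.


P = (29.89 - 27.01) / (29.89 - 20.98) * 100 = 2.88 / 8.91 * 100 = 32.3%

32.3


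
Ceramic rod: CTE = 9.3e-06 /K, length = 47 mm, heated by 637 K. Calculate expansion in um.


dL = 9.3e-06 * 47 * 637 * 1000 = 278.433 um

278.433


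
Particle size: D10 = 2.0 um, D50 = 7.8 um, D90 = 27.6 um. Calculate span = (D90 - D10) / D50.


Span = (27.6 - 2.0) / 7.8 = 25.6 / 7.8 = 3.282

3.282


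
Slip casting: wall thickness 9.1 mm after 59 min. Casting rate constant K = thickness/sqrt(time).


K = 9.1 / sqrt(59) = 9.1 / 7.6811 = 1.185 mm/min^0.5

1.185


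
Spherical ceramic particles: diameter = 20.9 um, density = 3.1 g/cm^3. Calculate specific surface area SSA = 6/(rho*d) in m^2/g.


SSA = 6 / (3.1 * 20.9) = 0.093 m^2/g

0.093


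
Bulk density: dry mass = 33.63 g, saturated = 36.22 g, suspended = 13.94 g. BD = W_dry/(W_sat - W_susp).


BD = 33.63 / (36.22 - 13.94) = 33.63 / 22.28 = 1.509 g/cm^3

1.509


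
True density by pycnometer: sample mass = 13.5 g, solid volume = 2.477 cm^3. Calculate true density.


TD = 13.5 / 2.477 = 5.45 g/cm^3

5.45


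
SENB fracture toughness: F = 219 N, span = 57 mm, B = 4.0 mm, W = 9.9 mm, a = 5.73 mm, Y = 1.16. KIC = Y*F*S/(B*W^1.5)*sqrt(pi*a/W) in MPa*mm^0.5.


KIC = 1.16*219*57/(4.0*9.9^1.5)*sqrt(pi*5.73/9.9) = 156.71

156.71


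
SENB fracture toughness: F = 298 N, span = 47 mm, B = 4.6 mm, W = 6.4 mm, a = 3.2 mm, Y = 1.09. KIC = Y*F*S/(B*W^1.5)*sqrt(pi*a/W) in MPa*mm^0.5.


KIC = 1.09*298*47/(4.6*6.4^1.5)*sqrt(pi*3.2/6.4) = 256.91

256.91


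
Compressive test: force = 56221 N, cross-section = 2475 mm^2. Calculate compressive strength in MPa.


CS = 56221 / 2475 = 22.7 MPa

22.7


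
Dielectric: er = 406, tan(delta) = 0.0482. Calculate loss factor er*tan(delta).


Loss = 406 * 0.0482 = 19.569

19.569


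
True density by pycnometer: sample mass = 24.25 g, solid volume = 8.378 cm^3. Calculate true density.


TD = 24.25 / 8.378 = 2.894 g/cm^3

2.894


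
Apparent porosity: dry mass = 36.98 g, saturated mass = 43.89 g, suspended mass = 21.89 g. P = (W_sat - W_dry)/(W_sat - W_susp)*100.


P = (43.89 - 36.98) / (43.89 - 21.89) * 100 = 6.91 / 22.0 * 100 = 31.4%

31.4


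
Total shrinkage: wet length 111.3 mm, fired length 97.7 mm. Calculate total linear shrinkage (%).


TS = (111.3 - 97.7) / 111.3 * 100 = 12.22%

12.22


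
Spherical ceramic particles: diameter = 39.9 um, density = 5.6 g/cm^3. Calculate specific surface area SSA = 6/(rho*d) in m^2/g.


SSA = 6 / (5.6 * 39.9) = 0.027 m^2/g

0.027


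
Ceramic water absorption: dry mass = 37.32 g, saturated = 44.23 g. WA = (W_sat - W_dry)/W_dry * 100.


WA = (44.23 - 37.32) / 37.32 * 100 = 18.52%

18.52


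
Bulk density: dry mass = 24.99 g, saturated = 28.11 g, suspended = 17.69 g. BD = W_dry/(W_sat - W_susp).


BD = 24.99 / (28.11 - 17.69) = 24.99 / 10.42 = 2.398 g/cm^3

2.398


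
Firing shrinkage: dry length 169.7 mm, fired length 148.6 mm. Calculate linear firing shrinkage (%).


FS = (169.7 - 148.6) / 169.7 * 100 = 12.43%

12.43


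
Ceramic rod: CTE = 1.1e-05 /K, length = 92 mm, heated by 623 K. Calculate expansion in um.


dL = 1.1e-05 * 92 * 623 * 1000 = 630.476 um

630.476


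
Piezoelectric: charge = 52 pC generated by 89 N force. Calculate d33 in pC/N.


d33 = 52 / 89 = 0.6 pC/N

0.6


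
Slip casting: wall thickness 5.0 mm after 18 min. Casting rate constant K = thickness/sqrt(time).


K = 5.0 / sqrt(18) = 5.0 / 4.2426 = 1.179 mm/min^0.5

1.179


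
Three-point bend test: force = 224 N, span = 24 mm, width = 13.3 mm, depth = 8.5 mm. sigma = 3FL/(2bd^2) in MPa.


sigma = 3*224*24/(2*13.3*8.5^2) = 8.4 MPa

8.4


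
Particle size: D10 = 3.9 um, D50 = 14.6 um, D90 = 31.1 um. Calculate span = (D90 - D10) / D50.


Span = (31.1 - 3.9) / 14.6 = 27.2 / 14.6 = 1.863

1.863


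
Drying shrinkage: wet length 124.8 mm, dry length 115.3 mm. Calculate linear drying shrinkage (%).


DS = (124.8 - 115.3) / 124.8 * 100 = 7.61%

7.61


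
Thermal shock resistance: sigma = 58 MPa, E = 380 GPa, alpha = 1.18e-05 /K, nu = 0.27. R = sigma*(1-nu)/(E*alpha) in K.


R = 58*(1-0.27)/(380*1000*1.18e-05) = 9 K

9


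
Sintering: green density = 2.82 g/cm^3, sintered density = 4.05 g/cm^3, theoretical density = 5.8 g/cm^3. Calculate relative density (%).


Relative = 4.05 / 5.8 * 100 = 69.8%

69.8


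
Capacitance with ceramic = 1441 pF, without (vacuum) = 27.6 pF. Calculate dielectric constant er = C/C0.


er = 1441 / 27.6 = 52.21

52.21


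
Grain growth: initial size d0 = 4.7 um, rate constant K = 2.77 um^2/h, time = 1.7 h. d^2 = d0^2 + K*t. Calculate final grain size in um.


d^2 = 4.7^2 + 2.77*1.7 = 26.799
d = sqrt(26.799) = 5.18 um

5.18


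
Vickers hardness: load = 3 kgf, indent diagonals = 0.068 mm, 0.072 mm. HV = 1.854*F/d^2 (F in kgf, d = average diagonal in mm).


d_avg = (0.068+0.072)/2 = 0.07 mm
HV = 1.854*3/0.07^2 = 1135

1135


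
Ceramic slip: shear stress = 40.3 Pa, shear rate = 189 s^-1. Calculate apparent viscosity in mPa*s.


eta = tau/gamma * 1000 = 40.3/189 * 1000 = 213.2 mPa*s

213.2


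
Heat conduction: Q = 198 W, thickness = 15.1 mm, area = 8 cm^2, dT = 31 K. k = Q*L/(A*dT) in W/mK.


k = 198*15.1/1000/(8/10000*31) = 120.56 W/mK

120.56


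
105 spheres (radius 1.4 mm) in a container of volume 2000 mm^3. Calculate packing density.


V_sphere = 4/3*pi*1.4^3 = 11.494 mm^3
Total V = 105*11.494 = 1206.87 mm^3
PD = 1206.87 / 2000 = 0.603

0.603


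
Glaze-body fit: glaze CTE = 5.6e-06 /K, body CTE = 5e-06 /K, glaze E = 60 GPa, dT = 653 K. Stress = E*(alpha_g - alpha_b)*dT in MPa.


Stress = 60*1000*(5.6e-06 - 5e-06)*653 = 23.5 MPa

23.5


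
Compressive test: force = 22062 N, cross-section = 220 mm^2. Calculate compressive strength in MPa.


CS = 22062 / 220 = 100.3 MPa

100.3


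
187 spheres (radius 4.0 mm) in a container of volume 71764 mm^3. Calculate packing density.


V_sphere = 4/3*pi*4.0^3 = 268.0826 mm^3
Total V = 187*268.0826 = 50131.4462 mm^3
PD = 50131.4462 / 71764 = 0.699

0.699


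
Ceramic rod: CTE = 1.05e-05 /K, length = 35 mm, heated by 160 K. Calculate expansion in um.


dL = 1.05e-05 * 35 * 160 * 1000 = 58.8 um

58.8


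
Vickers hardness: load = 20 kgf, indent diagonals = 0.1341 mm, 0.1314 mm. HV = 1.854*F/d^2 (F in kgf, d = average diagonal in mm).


d_avg = (0.1341+0.1314)/2 = 0.13275 mm
HV = 1.854*20/0.13275^2 = 2104

2104


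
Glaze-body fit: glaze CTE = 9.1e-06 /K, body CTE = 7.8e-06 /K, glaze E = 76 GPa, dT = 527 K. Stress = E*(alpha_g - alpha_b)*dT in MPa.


Stress = 76*1000*(9.1e-06 - 7.8e-06)*527 = 52.1 MPa

52.1


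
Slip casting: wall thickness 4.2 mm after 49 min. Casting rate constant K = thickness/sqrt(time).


K = 4.2 / sqrt(49) = 4.2 / 7.0 = 0.6 mm/min^0.5

0.6


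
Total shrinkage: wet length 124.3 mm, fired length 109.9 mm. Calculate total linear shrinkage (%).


TS = (124.3 - 109.9) / 124.3 * 100 = 11.58%

11.58


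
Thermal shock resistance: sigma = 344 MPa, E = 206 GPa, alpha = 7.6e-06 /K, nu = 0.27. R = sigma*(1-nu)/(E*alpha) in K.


R = 344*(1-0.27)/(206*1000*7.6e-06) = 160 K

160


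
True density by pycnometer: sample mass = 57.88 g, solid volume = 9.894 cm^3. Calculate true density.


TD = 57.88 / 9.894 = 5.85 g/cm^3

5.85


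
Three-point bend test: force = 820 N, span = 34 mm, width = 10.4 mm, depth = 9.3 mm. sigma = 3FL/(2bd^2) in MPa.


sigma = 3*820*34/(2*10.4*9.3^2) = 46.5 MPa

46.5


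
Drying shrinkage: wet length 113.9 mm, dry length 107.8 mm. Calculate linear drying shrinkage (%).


DS = (113.9 - 107.8) / 113.9 * 100 = 5.36%

5.36


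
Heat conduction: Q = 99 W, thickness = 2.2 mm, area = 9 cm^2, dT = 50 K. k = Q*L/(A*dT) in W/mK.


k = 99*2.2/1000/(9/10000*50) = 4.84 W/mK

4.84


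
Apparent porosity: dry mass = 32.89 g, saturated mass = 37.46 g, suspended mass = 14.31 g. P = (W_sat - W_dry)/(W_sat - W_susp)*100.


P = (37.46 - 32.89) / (37.46 - 14.31) * 100 = 4.57 / 23.15 * 100 = 19.7%

19.7


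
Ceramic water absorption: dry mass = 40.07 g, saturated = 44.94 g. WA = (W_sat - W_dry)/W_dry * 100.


WA = (44.94 - 40.07) / 40.07 * 100 = 12.15%

12.15


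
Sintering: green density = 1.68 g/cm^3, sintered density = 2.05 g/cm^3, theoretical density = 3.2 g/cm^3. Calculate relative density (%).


Relative = 2.05 / 3.2 * 100 = 64.1%

64.1


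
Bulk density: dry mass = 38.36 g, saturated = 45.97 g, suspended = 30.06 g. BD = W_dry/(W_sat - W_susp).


BD = 38.36 / (45.97 - 30.06) = 38.36 / 15.91 = 2.411 g/cm^3

2.411


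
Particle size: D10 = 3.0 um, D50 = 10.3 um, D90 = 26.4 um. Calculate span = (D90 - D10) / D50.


Span = (26.4 - 3.0) / 10.3 = 23.4 / 10.3 = 2.272

2.272


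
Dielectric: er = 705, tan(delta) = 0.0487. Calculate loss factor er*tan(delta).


Loss = 705 * 0.0487 = 34.334

34.334


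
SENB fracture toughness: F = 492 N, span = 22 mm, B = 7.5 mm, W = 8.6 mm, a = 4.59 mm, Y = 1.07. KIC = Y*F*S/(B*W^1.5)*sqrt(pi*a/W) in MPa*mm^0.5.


KIC = 1.07*492*22/(7.5*8.6^1.5)*sqrt(pi*4.59/8.6) = 79.29

79.29


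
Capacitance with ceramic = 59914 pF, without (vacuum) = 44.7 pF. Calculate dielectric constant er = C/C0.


er = 59914 / 44.7 = 1340.36

1340.36


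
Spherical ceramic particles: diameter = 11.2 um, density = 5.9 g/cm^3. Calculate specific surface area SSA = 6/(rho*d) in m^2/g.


SSA = 6 / (5.9 * 11.2) = 0.091 m^2/g

0.091


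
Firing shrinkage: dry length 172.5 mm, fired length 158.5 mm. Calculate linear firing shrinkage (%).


FS = (172.5 - 158.5) / 172.5 * 100 = 8.12%

8.12


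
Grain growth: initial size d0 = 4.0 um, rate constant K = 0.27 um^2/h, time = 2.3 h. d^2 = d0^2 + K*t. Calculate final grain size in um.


d^2 = 4.0^2 + 0.27*2.3 = 16.621
d = sqrt(16.621) = 4.08 um

4.08


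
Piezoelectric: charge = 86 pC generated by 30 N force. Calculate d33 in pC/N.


d33 = 86 / 30 = 2.9 pC/N

2.9


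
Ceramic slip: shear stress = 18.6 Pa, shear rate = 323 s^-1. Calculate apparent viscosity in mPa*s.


eta = tau/gamma * 1000 = 18.6/323 * 1000 = 57.6 mPa*s

57.6


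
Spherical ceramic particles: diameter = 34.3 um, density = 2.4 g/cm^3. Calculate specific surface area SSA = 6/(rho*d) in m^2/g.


SSA = 6 / (2.4 * 34.3) = 0.073 m^2/g

0.073


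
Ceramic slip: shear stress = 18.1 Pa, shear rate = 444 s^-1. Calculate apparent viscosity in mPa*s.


eta = tau/gamma * 1000 = 18.1/444 * 1000 = 40.8 mPa*s

40.8


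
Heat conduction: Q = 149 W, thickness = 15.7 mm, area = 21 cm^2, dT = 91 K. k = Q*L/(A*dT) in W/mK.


k = 149*15.7/1000/(21/10000*91) = 12.24 W/mK

12.24


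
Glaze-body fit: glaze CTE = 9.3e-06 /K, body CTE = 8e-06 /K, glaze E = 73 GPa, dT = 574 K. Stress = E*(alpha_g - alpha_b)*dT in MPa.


Stress = 73*1000*(9.3e-06 - 8e-06)*574 = 54.5 MPa

54.5


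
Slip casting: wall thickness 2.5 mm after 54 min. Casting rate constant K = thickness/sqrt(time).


K = 2.5 / sqrt(54) = 2.5 / 7.3485 = 0.34 mm/min^0.5

0.34


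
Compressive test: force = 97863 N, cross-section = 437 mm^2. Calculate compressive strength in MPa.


CS = 97863 / 437 = 223.9 MPa

223.9


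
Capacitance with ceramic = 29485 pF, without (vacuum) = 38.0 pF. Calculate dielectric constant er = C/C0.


er = 29485 / 38.0 = 775.92

775.92


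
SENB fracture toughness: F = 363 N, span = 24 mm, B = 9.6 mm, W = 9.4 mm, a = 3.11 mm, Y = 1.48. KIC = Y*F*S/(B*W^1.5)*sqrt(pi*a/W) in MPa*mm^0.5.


KIC = 1.48*363*24/(9.6*9.4^1.5)*sqrt(pi*3.11/9.4) = 47.51

47.51


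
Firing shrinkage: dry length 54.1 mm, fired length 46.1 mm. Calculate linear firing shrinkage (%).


FS = (54.1 - 46.1) / 54.1 * 100 = 14.79%

14.79


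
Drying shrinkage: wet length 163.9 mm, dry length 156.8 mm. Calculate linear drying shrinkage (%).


DS = (163.9 - 156.8) / 163.9 * 100 = 4.33%

4.33


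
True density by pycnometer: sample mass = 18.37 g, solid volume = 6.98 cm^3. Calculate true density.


TD = 18.37 / 6.98 = 2.632 g/cm^3

2.632


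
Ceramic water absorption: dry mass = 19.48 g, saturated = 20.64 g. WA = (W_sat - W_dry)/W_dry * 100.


WA = (20.64 - 19.48) / 19.48 * 100 = 5.95%

5.95


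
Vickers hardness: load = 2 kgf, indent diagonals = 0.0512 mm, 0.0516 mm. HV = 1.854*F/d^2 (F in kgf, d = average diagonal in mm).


d_avg = (0.0512+0.0516)/2 = 0.0514 mm
HV = 1.854*2/0.0514^2 = 1404

1404


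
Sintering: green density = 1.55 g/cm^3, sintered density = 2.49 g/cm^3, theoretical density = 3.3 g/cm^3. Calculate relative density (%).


Relative = 2.49 / 3.3 * 100 = 75.5%

75.5


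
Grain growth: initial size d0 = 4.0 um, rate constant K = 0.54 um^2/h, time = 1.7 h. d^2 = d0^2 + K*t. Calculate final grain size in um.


d^2 = 4.0^2 + 0.54*1.7 = 16.918
d = sqrt(16.918) = 4.11 um

4.11


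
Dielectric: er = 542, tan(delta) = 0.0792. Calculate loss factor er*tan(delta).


Loss = 542 * 0.0792 = 42.926

42.926


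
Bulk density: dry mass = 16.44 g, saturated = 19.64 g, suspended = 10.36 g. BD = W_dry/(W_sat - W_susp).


BD = 16.44 / (19.64 - 10.36) = 16.44 / 9.28 = 1.772 g/cm^3

1.772


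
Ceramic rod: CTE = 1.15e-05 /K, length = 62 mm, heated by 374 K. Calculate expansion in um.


dL = 1.15e-05 * 62 * 374 * 1000 = 266.662 um

266.662


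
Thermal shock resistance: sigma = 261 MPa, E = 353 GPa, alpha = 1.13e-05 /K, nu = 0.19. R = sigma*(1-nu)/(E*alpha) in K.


R = 261*(1-0.19)/(353*1000*1.13e-05) = 53 K

53


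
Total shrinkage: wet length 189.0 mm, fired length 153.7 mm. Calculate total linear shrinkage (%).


TS = (189.0 - 153.7) / 189.0 * 100 = 18.68%

18.68


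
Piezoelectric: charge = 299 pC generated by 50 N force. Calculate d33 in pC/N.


d33 = 299 / 50 = 6.0 pC/N

6.0


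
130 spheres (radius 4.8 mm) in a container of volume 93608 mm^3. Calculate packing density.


V_sphere = 4/3*pi*4.8^3 = 463.2467 mm^3
Total V = 130*463.2467 = 60222.071 mm^3
PD = 60222.071 / 93608 = 0.643

0.643


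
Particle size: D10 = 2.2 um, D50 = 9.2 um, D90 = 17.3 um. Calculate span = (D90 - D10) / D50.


Span = (17.3 - 2.2) / 9.2 = 15.1 / 9.2 = 1.641

1.641


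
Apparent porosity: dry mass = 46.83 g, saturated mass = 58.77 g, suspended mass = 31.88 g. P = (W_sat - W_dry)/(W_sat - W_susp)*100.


P = (58.77 - 46.83) / (58.77 - 31.88) * 100 = 11.94 / 26.89 * 100 = 44.4%

44.4


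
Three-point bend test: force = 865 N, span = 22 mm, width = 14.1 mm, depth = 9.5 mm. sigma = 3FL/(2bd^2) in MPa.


sigma = 3*865*22/(2*14.1*9.5^2) = 22.4 MPa

22.4


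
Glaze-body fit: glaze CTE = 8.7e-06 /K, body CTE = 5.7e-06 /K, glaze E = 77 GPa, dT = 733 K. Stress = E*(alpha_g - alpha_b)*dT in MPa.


Stress = 77*1000*(8.7e-06 - 5.7e-06)*733 = 169.3 MPa

169.3


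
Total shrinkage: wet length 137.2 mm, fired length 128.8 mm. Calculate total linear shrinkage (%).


TS = (137.2 - 128.8) / 137.2 * 100 = 6.12%

6.12


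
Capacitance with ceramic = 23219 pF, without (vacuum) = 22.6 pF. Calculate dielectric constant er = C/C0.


er = 23219 / 22.6 = 1027.39

1027.39


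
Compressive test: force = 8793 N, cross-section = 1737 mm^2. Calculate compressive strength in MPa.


CS = 8793 / 1737 = 5.1 MPa

5.1


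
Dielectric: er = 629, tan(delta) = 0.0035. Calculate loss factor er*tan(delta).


Loss = 629 * 0.0035 = 2.202

2.202


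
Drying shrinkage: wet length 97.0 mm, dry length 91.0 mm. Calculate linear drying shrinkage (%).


DS = (97.0 - 91.0) / 97.0 * 100 = 6.19%

6.19


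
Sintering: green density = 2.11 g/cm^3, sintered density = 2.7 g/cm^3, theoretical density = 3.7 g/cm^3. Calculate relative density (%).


Relative = 2.7 / 3.7 * 100 = 73.0%

73.0


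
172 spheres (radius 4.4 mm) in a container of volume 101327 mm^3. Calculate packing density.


V_sphere = 4/3*pi*4.4^3 = 356.8179 mm^3
Total V = 172*356.8179 = 61372.6788 mm^3
PD = 61372.6788 / 101327 = 0.606

0.606


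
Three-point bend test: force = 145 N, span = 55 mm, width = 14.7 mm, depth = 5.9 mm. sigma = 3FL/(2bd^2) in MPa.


sigma = 3*145*55/(2*14.7*5.9^2) = 23.4 MPa

23.4


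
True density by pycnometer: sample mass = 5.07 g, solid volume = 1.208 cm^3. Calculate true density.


TD = 5.07 / 1.208 = 4.197 g/cm^3

4.197


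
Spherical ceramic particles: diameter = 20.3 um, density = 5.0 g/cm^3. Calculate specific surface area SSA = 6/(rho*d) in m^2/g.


SSA = 6 / (5.0 * 20.3) = 0.059 m^2/g

0.059


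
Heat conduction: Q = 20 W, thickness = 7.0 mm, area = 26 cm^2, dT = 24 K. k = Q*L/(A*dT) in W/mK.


k = 20*7.0/1000/(26/10000*24) = 2.24 W/mK

2.24


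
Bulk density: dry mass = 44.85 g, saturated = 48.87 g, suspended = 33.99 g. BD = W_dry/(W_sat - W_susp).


BD = 44.85 / (48.87 - 33.99) = 44.85 / 14.88 = 3.014 g/cm^3

3.014


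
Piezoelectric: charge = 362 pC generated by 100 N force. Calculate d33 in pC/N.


d33 = 362 / 100 = 3.6 pC/N

3.6


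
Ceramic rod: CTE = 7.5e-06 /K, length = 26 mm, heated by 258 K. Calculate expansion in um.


dL = 7.5e-06 * 26 * 258 * 1000 = 50.31 um

50.31


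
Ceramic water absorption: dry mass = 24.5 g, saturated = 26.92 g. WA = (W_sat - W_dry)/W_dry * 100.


WA = (26.92 - 24.5) / 24.5 * 100 = 9.88%

9.88


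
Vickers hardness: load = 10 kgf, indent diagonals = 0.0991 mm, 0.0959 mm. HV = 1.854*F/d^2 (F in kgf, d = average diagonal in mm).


d_avg = (0.0991+0.0959)/2 = 0.0975 mm
HV = 1.854*10/0.0975^2 = 1950

1950
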